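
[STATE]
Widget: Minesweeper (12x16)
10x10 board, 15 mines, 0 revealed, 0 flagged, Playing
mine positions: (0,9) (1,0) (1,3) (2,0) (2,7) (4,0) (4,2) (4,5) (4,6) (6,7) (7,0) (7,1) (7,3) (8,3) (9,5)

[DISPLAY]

■■■■■■■■■■  
■■■■■■■■■■  
■■■■■■■■■■  
■■■■■■■■■■  
■■■■■■■■■■  
■■■■■■■■■■  
■■■■■■■■■■  
■■■■■■■■■■  
■■■■■■■■■■  
■■■■■■■■■■  
            
            
            
            
            
            


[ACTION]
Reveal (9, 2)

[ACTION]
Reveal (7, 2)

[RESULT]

■■■■■■■■■■  
■■■■■■■■■■  
■■■■■■■■■■  
■■■■■■■■■■  
■■■■■■■■■■  
■■■■■■■■■■  
■■■■■■■■■■  
■■3■■■■■■■  
■■■■■■■■■■  
■■1■■■■■■■  
            
            
            
            
            
            


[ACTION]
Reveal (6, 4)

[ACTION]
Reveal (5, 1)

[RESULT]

■■■■■■■■■■  
■■■■■■■■■■  
■■■■■■■■■■  
■■■■■■■■■■  
■■■■■■■■■■  
■2■■■■■■■■  
■■■■1■■■■■  
■■3■■■■■■■  
■■■■■■■■■■  
■■1■■■■■■■  
            
            
            
            
            
            


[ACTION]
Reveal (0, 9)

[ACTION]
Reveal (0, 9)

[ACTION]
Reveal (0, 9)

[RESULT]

■■■■■■■■■✹  
✹■■✹■■■■■■  
✹■■■■■■✹■■  
■■■■■■■■■■  
✹■✹■■✹✹■■■  
■2■■■■■■■■  
■■■■1■■✹■■  
✹✹3✹■■■■■■  
■■■✹■■■■■■  
■■1■■✹■■■■  
            
            
            
            
            
            


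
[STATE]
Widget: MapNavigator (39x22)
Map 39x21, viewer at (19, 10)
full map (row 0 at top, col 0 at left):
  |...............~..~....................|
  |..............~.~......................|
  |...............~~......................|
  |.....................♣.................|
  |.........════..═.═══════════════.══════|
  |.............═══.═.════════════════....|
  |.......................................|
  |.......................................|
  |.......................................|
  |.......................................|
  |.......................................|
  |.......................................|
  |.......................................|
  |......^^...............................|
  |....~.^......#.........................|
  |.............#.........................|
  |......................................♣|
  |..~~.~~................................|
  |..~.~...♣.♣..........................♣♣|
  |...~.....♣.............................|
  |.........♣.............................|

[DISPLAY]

                                       
...............~..~....................
..............~.~......................
...............~~......................
.....................♣.................
.........════..═.═══════════════.══════
.............═══.═.════════════════....
.......................................
.......................................
.......................................
.......................................
...................@...................
.......................................
.......................................
......^^...............................
....~.^......#.........................
.............#.........................
......................................♣
..~~.~~................................
..~.~...♣.♣..........................♣♣
...~.....♣.............................
.........♣.............................


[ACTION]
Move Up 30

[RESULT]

                                       
                                       
                                       
                                       
                                       
                                       
                                       
                                       
                                       
                                       
                                       
...............~..~@...................
..............~.~......................
...............~~......................
.....................♣.................
.........════..═.═══════════════.══════
.............═══.═.════════════════....
.......................................
.......................................
.......................................
.......................................
.......................................


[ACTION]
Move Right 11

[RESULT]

                                       
                                       
                                       
                                       
                                       
                                       
                                       
                                       
                                       
                                       
                                       
....~..~...........@........           
...~.~......................           
....~~......................           
..........♣.................           
══..═.═══════════════.══════           
..═══.═.════════════════....           
............................           
............................           
............................           
............................           
............................           


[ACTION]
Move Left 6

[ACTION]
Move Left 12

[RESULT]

                                       
                                       
                                       
                                       
                                       
                                       
                                       
                                       
                                       
                                       
                                       
       ............@..~..~.............
       ..............~.~...............
       ...............~~...............
       .....................♣..........
       .........════..═.═══════════════
       .............═══.═.═════════════
       ................................
       ................................
       ................................
       ................................
       ................................


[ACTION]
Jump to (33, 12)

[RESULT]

~.~......................              
.~~......................              
.......♣.................              
.═.═══════════════.══════              
══.═.════════════════....              
.........................              
.........................              
.........................              
.........................              
.........................              
.........................              
...................@.....              
.........................              
.........................              
.........................              
........................♣              
.........................              
.......................♣♣              
.........................              
.........................              
                                       
                                       


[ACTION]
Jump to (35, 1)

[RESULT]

                                       
                                       
                                       
                                       
                                       
                                       
                                       
                                       
                                       
                                       
..~....................                
~..................@...                
~......................                
.....♣.................                
.═══════════════.══════                
.═.════════════════....                
.......................                
.......................                
.......................                
.......................                
.......................                
.......................                


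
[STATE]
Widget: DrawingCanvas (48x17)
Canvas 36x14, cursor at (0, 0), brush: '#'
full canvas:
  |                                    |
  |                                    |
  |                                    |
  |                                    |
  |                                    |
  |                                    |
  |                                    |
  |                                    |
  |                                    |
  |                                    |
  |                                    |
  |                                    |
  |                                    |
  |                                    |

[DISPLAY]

+                                               
                                                
                                                
                                                
                                                
                                                
                                                
                                                
                                                
                                                
                                                
                                                
                                                
                                                
                                                
                                                
                                                


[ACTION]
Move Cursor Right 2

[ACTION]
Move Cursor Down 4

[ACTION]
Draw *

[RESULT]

                                                
                                                
                                                
                                                
  *                                             
                                                
                                                
                                                
                                                
                                                
                                                
                                                
                                                
                                                
                                                
                                                
                                                


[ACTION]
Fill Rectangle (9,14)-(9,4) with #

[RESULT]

                                                
                                                
                                                
                                                
  *                                             
                                                
                                                
                                                
                                                
    ###########                                 
                                                
                                                
                                                
                                                
                                                
                                                
                                                


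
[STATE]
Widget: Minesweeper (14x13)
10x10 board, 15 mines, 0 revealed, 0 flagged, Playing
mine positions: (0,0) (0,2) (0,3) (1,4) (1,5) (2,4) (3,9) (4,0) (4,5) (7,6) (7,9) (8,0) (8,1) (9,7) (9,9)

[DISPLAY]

■■■■■■■■■■    
■■■■■■■■■■    
■■■■■■■■■■    
■■■■■■■■■■    
■■■■■■■■■■    
■■■■■■■■■■    
■■■■■■■■■■    
■■■■■■■■■■    
■■■■■■■■■■    
■■■■■■■■■■    
              
              
              


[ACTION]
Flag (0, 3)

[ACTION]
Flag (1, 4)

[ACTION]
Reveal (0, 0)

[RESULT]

✹■✹✹■■■■■■    
■■■■✹✹■■■■    
■■■■✹■■■■■    
■■■■■■■■■✹    
✹■■■■✹■■■■    
■■■■■■■■■■    
■■■■■■■■■■    
■■■■■■✹■■✹    
✹✹■■■■■■■■    
■■■■■■■✹■✹    
              
              
              


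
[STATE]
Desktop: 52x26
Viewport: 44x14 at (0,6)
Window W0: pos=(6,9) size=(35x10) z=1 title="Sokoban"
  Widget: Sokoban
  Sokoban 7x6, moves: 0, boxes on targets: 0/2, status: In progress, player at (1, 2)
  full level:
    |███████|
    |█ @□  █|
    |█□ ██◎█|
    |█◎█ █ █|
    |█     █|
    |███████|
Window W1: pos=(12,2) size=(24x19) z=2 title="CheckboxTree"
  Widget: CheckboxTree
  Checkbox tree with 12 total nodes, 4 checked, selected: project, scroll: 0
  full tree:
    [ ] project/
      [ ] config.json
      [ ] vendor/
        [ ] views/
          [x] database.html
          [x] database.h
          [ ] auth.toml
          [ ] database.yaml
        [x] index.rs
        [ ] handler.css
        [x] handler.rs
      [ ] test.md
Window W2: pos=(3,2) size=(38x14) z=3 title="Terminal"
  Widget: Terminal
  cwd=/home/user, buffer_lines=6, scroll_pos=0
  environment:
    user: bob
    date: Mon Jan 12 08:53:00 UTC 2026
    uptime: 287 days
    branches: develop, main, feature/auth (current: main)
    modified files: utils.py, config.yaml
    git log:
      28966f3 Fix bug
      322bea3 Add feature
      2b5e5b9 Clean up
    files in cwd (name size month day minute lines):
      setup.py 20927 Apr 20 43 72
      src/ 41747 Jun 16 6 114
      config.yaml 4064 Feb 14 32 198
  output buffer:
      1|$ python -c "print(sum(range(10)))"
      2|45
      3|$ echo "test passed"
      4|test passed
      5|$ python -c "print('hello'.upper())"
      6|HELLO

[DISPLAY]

   ┃45                                  ┃   
   ┃$ echo "test passed"                ┃   
   ┃test passed                         ┃   
   ┃$ python -c "print('hello'.upper())"┃   
   ┃HELLO                               ┃   
   ┃$ █                                 ┃   
   ┃                                    ┃   
   ┃                                    ┃   
   ┃                                    ┃   
   ┗━━━━━━━━━━━━━━━━━━━━━━━━━━━━━━━━━━━━┛   
      ┃█    ┃   [ ] test.md        ┃    ┃   
      ┃█████┃                      ┃    ┃   
      ┗━━━━━┃                      ┃━━━━┛   
            ┃                      ┃        


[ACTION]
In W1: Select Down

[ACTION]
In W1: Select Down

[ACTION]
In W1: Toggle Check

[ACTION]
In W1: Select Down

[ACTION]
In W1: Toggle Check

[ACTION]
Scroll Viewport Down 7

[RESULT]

   ┃                                    ┃   
   ┃                                    ┃   
   ┃                                    ┃   
   ┗━━━━━━━━━━━━━━━━━━━━━━━━━━━━━━━━━━━━┛   
      ┃█    ┃   [ ] test.md        ┃    ┃   
      ┃█████┃                      ┃    ┃   
      ┗━━━━━┃                      ┃━━━━┛   
            ┃                      ┃        
            ┗━━━━━━━━━━━━━━━━━━━━━━┛        
                                            
                                            
                                            
                                            
                                            


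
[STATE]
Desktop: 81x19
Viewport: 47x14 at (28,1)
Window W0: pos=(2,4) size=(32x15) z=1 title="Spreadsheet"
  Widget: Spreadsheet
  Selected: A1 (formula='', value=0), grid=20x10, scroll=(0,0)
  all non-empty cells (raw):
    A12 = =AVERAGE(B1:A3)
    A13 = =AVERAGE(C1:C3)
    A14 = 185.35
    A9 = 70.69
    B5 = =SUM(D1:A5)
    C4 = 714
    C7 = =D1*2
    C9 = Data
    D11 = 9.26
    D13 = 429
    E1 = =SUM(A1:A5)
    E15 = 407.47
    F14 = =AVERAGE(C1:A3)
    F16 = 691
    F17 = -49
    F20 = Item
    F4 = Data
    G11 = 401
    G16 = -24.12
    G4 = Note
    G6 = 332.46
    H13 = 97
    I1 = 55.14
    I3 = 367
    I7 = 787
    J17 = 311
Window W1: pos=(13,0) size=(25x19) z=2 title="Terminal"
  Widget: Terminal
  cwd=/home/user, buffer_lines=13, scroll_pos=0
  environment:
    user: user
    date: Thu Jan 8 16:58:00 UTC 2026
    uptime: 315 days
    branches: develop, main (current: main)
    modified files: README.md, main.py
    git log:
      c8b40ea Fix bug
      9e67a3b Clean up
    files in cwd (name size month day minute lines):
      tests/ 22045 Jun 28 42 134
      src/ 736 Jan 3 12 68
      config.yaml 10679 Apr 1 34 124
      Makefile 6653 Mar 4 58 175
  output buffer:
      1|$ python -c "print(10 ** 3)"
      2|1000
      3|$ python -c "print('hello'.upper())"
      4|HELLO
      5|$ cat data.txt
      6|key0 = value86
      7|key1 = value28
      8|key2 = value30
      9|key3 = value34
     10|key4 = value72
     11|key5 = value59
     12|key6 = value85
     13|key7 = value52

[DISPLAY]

         ┃                                     
─────────┨                                     
rint(10 *┃                                     
         ┃                                     
rint('hel┃                                     
         ┃                                     
         ┃                                     
         ┃                                     
         ┃                                     
         ┃                                     
         ┃                                     
         ┃                                     
         ┃                                     
         ┃                                     


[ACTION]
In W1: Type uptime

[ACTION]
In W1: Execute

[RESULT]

         ┃                                     
─────────┨                                     
         ┃                                     
rint('hel┃                                     
         ┃                                     
         ┃                                     
         ┃                                     
         ┃                                     
         ┃                                     
         ┃                                     
         ┃                                     
         ┃                                     
         ┃                                     
         ┃                                     


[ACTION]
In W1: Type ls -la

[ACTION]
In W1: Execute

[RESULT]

         ┃                                     
─────────┨                                     
         ┃                                     
         ┃                                     
         ┃                                     
         ┃                                     
         ┃                                     
         ┃                                     
         ┃                                     
         ┃                                     
 days    ┃                                     
         ┃                                     
user grou┃                                     
user grou┃                                     


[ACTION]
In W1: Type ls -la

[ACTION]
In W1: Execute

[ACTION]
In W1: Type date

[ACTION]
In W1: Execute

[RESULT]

         ┃                                     
─────────┨                                     
         ┃                                     
 days    ┃                                     
         ┃                                     
user grou┃                                     
user grou┃                                     
user grou┃                                     
user grou┃                                     
         ┃                                     
user grou┃                                     
user grou┃                                     
user grou┃                                     
user grou┃                                     


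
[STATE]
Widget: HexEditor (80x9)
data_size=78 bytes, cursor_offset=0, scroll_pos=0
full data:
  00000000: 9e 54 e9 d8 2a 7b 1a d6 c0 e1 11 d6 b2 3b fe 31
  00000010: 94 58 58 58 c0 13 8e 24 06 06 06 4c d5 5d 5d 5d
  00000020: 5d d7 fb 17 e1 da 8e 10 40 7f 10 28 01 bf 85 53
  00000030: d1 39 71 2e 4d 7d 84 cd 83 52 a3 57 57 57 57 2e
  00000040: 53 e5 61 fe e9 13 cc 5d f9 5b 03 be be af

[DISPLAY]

00000000  9E 54 e9 d8 2a 7b 1a d6  c0 e1 11 d6 b2 3b fe 31  |.T..*{.......;.1|  
00000010  94 58 58 58 c0 13 8e 24  06 06 06 4c d5 5d 5d 5d  |.XXX...$...L.]]]|  
00000020  5d d7 fb 17 e1 da 8e 10  40 7f 10 28 01 bf 85 53  |].......@..(...S|  
00000030  d1 39 71 2e 4d 7d 84 cd  83 52 a3 57 57 57 57 2e  |.9q.M}...R.WWWW.|  
00000040  53 e5 61 fe e9 13 cc 5d  f9 5b 03 be be af        |S.a....].[....  |  
                                                                                
                                                                                
                                                                                
                                                                                


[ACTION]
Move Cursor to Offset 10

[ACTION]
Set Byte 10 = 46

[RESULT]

00000000  9e 54 e9 d8 2a 7b 1a d6  c0 e1 46 d6 b2 3b fe 31  |.T..*{....F..;.1|  
00000010  94 58 58 58 c0 13 8e 24  06 06 06 4c d5 5d 5d 5d  |.XXX...$...L.]]]|  
00000020  5d d7 fb 17 e1 da 8e 10  40 7f 10 28 01 bf 85 53  |].......@..(...S|  
00000030  d1 39 71 2e 4d 7d 84 cd  83 52 a3 57 57 57 57 2e  |.9q.M}...R.WWWW.|  
00000040  53 e5 61 fe e9 13 cc 5d  f9 5b 03 be be af        |S.a....].[....  |  
                                                                                
                                                                                
                                                                                
                                                                                


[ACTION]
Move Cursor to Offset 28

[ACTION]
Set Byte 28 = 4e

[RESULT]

00000000  9e 54 e9 d8 2a 7b 1a d6  c0 e1 46 d6 b2 3b fe 31  |.T..*{....F..;.1|  
00000010  94 58 58 58 c0 13 8e 24  06 06 06 4c 4E 5d 5d 5d  |.XXX...$...LN]]]|  
00000020  5d d7 fb 17 e1 da 8e 10  40 7f 10 28 01 bf 85 53  |].......@..(...S|  
00000030  d1 39 71 2e 4d 7d 84 cd  83 52 a3 57 57 57 57 2e  |.9q.M}...R.WWWW.|  
00000040  53 e5 61 fe e9 13 cc 5d  f9 5b 03 be be af        |S.a....].[....  |  
                                                                                
                                                                                
                                                                                
                                                                                


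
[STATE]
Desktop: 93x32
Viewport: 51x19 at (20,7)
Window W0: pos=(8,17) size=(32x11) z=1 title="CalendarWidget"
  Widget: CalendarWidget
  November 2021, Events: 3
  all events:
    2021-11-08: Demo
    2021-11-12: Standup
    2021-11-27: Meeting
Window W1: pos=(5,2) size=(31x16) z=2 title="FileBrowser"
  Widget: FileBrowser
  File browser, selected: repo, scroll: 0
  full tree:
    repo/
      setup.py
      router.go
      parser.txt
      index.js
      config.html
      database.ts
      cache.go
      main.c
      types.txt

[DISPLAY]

               ┃                                   
               ┃                                   
               ┃                                   
l              ┃                                   
s              ┃                                   
               ┃                                   
               ┃                                   
               ┃                                   
               ┃                                   
               ┃                                   
━━━━━━━━━━━━━━━┛━━━┓                               
dget               ┃                               
───────────────────┨                               
ember 2021         ┃                               
 Fr Sa Su          ┃                               
  5  6  7          ┃                               
1 12* 13 14        ┃                               
 19 20 21          ┃                               
 26 27* 28         ┃                               


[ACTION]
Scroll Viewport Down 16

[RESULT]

               ┃                                   
               ┃                                   
               ┃                                   
               ┃                                   
━━━━━━━━━━━━━━━┛━━━┓                               
dget               ┃                               
───────────────────┨                               
ember 2021         ┃                               
 Fr Sa Su          ┃                               
  5  6  7          ┃                               
1 12* 13 14        ┃                               
 19 20 21          ┃                               
 26 27* 28         ┃                               
                   ┃                               
━━━━━━━━━━━━━━━━━━━┛                               
                                                   
                                                   
                                                   
                                                   


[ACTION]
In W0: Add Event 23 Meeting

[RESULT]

               ┃                                   
               ┃                                   
               ┃                                   
               ┃                                   
━━━━━━━━━━━━━━━┛━━━┓                               
dget               ┃                               
───────────────────┨                               
ember 2021         ┃                               
 Fr Sa Su          ┃                               
  5  6  7          ┃                               
1 12* 13 14        ┃                               
 19 20 21          ┃                               
5 26 27* 28        ┃                               
                   ┃                               
━━━━━━━━━━━━━━━━━━━┛                               
                                                   
                                                   
                                                   
                                                   


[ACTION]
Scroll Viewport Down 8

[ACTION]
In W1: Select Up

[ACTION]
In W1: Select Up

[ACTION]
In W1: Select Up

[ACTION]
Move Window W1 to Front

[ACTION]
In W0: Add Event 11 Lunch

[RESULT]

               ┃                                   
               ┃                                   
               ┃                                   
               ┃                                   
━━━━━━━━━━━━━━━┛━━━┓                               
dget               ┃                               
───────────────────┨                               
ember 2021         ┃                               
 Fr Sa Su          ┃                               
  5  6  7          ┃                               
1* 12* 13 14       ┃                               
 19 20 21          ┃                               
5 26 27* 28        ┃                               
                   ┃                               
━━━━━━━━━━━━━━━━━━━┛                               
                                                   
                                                   
                                                   
                                                   


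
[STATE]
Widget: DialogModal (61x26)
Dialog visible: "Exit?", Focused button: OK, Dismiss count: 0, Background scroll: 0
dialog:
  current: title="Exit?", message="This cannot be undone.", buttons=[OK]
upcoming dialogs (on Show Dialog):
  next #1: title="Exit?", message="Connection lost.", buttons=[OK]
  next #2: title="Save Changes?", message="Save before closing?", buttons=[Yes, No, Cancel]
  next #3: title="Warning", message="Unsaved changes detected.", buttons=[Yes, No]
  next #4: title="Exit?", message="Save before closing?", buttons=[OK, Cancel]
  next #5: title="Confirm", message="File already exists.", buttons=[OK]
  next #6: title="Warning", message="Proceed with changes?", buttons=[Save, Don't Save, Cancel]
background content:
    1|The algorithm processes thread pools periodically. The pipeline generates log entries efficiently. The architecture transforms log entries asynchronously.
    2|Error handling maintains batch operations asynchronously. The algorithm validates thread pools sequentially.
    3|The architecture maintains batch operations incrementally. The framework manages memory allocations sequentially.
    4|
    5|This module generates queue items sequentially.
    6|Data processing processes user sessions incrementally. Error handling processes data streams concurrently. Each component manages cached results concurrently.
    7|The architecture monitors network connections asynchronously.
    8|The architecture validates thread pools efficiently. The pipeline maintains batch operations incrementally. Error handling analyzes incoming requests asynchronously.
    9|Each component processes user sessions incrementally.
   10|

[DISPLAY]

The algorithm processes thread pools periodically. The pipeli
Error handling maintains batch operations asynchronously. The
The architecture maintains batch operations incrementally. Th
                                                             
This module generates queue items sequentially.              
Data processing processes user sessions incrementally. Error 
The architecture monitors network connections asynchronously.
The architecture validates thread pools efficiently. The pipe
Each component processes user sessions incrementally.        
                                                             
                 ┌────────────────────────┐                  
                 │         Exit?          │                  
                 │ This cannot be undone. │                  
                 │          [OK]          │                  
                 └────────────────────────┘                  
                                                             
                                                             
                                                             
                                                             
                                                             
                                                             
                                                             
                                                             
                                                             
                                                             
                                                             


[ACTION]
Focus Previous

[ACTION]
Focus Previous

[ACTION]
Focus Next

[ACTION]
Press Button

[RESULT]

The algorithm processes thread pools periodically. The pipeli
Error handling maintains batch operations asynchronously. The
The architecture maintains batch operations incrementally. Th
                                                             
This module generates queue items sequentially.              
Data processing processes user sessions incrementally. Error 
The architecture monitors network connections asynchronously.
The architecture validates thread pools efficiently. The pipe
Each component processes user sessions incrementally.        
                                                             
                                                             
                                                             
                                                             
                                                             
                                                             
                                                             
                                                             
                                                             
                                                             
                                                             
                                                             
                                                             
                                                             
                                                             
                                                             
                                                             


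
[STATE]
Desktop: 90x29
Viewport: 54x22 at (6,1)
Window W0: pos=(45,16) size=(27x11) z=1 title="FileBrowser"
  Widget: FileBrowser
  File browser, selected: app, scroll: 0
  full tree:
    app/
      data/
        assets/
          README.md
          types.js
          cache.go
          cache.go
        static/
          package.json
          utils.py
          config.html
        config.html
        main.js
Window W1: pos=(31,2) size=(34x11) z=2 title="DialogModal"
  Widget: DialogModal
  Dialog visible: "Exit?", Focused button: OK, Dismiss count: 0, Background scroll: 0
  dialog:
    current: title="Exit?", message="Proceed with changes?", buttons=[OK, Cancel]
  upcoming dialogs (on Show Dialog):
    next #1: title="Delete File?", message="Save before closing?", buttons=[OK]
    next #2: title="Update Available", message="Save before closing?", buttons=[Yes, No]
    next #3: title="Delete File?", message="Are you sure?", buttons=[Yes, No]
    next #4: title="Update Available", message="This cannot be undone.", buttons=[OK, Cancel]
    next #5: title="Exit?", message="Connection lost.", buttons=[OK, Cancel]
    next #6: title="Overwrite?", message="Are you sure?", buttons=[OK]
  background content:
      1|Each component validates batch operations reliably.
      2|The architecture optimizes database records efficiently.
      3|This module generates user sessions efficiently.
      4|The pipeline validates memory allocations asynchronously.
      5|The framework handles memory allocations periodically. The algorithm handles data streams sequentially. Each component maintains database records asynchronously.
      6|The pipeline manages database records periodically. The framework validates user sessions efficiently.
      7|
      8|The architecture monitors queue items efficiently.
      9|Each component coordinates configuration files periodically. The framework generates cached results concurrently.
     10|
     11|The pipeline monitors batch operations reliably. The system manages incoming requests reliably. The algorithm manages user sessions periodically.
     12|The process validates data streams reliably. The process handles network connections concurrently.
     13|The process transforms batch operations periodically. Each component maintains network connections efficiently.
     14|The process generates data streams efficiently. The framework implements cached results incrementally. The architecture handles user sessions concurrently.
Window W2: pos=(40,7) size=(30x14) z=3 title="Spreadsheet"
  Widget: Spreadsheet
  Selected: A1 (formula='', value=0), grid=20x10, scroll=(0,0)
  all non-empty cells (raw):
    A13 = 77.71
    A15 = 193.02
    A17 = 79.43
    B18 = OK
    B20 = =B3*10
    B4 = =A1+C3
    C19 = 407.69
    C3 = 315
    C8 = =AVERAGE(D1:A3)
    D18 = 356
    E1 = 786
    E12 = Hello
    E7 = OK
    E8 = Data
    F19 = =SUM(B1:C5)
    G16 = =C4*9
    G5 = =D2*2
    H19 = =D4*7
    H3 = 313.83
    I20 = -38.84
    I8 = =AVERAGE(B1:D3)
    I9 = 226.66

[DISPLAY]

                                                      
                         ┏━━━━━━━━━━━━━━━━━━━━━━━━━━━━
                         ┃ DialogModal                
                         ┠────────────────────────────
                         ┃Each component validates bat
                         ┃The┌───────────────────────┐
                         ┃Thi│    ┏━━━━━━━━━━━━━━━━━━━
                         ┃The│ Pro┃ Spreadsheet       
                         ┃The│    ┠───────────────────
                         ┃The└────┃A1:                
                         ┃        ┃       A       B   
                         ┗━━━━━━━━┃-------------------
                                  ┃  1      [0]       
                                  ┃  2        0       
                                  ┃  3        0       
                                  ┃  4        0     31
                                  ┃  5        0       
                                  ┃  6        0       
                                  ┃  7        0       
                                  ┗━━━━━━━━━━━━━━━━━━━
                                       ┃              
                                       ┃              


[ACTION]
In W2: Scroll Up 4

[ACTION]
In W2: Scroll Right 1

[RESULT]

                                                      
                         ┏━━━━━━━━━━━━━━━━━━━━━━━━━━━━
                         ┃ DialogModal                
                         ┠────────────────────────────
                         ┃Each component validates bat
                         ┃The┌───────────────────────┐
                         ┃Thi│    ┏━━━━━━━━━━━━━━━━━━━
                         ┃The│ Pro┃ Spreadsheet       
                         ┃The│    ┠───────────────────
                         ┃The└────┃A1:                
                         ┃        ┃       B       C   
                         ┗━━━━━━━━┃-------------------
                                  ┃  1        0       
                                  ┃  2        0       
                                  ┃  3        0     31
                                  ┃  4      315       
                                  ┃  5        0       
                                  ┃  6        0       
                                  ┃  7        0       
                                  ┗━━━━━━━━━━━━━━━━━━━
                                       ┃              
                                       ┃              
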